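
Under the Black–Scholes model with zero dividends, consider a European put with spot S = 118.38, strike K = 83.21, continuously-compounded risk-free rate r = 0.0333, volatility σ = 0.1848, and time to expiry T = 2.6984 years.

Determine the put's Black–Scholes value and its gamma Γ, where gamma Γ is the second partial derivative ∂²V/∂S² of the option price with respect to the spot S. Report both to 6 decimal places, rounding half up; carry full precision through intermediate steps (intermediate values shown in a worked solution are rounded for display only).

σ√T = 0.1848·√2.6984 = 0.303567
d₁ = (ln(S/K) + (r+σ²/2)T) / (σ√T) = (ln(118.38/83.21) + (0.0333+0.1848²/2)·2.6984) / 0.303567 = (0.352532 + 0.135933) / 0.303567 = 1.609084
d₂ = d₁ − σ√T = 1.609084 − 0.303567 = 1.305517
e^{−rT} = e^{−0.0333·2.6984} = 0.914062
N(−d₁) = 0.053799,  N(−d₂) = 0.095858
Put price V = K·e^{−rT}·N(−d₂) − S·N(−d₁) = 7.290907 − 6.368719 = 0.922188
φ(d₁) = (1/√(2π))·e^{−d₁²/2} = 0.109316
Γ = φ(d₁) / (S·σ·√T) = 0.003042

price = 0.922188
Γ = 0.003042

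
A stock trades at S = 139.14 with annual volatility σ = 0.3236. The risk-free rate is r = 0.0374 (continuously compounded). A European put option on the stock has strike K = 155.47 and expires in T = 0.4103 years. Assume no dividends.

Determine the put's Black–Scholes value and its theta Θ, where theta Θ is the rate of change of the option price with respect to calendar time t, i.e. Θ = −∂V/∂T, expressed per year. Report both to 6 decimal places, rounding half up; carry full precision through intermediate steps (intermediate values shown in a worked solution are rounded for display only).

σ√T = 0.3236·√0.4103 = 0.207281
d₁ = (ln(S/K) + (r+σ²/2)T) / (σ√T) = (ln(139.14/155.47) + (0.0374+0.3236²/2)·0.4103) / 0.207281 = (-0.110972 + 0.036828) / 0.207281 = -0.357699
d₂ = d₁ − σ√T = -0.357699 − 0.207281 = -0.564980
e^{−rT} = e^{−0.0374·0.4103} = 0.984772
N(−d₁) = 0.639716,  N(−d₂) = 0.713956
Put price V = K·e^{−rT}·N(−d₂) − S·N(−d₁) = 109.308508 − 89.010067 = 20.298440
φ(d₁) = (1/√(2π))·e^{−d₁²/2} = 0.374219
Θ = −S·φ(d₁)·σ/(2√T) + r·K·e^{−rT}·N(−d₂) = −13.152432 + 4.088138 = -9.064294

price = 20.298440
Θ = -9.064294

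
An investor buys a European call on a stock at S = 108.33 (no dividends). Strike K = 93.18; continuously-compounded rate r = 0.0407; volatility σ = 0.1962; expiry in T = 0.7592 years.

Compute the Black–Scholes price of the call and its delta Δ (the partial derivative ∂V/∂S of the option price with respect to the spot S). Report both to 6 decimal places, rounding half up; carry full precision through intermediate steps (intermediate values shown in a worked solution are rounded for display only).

price = 19.232682
Δ = 0.874403

σ√T = 0.1962·√0.7592 = 0.170953
d₁ = (ln(S/K) + (r+σ²/2)T) / (σ√T) = (ln(108.33/93.18) + (0.0407+0.1962²/2)·0.7592) / 0.170953 = (0.150649 + 0.045512) / 0.170953 = 1.147454
d₂ = d₁ − σ√T = 1.147454 − 0.170953 = 0.976501
e^{−rT} = e^{−0.0407·0.7592} = 0.969573
N(d₁) = 0.874403,  N(d₂) = 0.835592
Call price V = S·N(d₁) − K·e^{−rT}·N(d₂) = 94.724085 − 75.491402 = 19.232682
Δ = N(d₁) = 0.874403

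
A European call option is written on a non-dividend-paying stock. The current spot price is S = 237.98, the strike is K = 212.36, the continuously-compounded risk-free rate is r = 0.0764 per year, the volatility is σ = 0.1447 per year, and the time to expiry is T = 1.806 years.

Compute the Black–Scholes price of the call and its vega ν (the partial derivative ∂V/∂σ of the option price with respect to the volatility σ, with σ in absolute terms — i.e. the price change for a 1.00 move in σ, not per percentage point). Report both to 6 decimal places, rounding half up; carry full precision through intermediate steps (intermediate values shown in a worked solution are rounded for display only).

σ√T = 0.1447·√1.806 = 0.194459
d₁ = (ln(S/K) + (r+σ²/2)T) / (σ√T) = (ln(237.98/212.36) + (0.0764+0.1447²/2)·1.806) / 0.194459 = (0.113904 + 0.156885) / 0.194459 = 1.392528
d₂ = d₁ − σ√T = 1.392528 − 0.194459 = 1.198069
e^{−rT} = e^{−0.0764·1.806} = 0.871118
N(d₁) = 0.918119,  N(d₂) = 0.884555
Call price V = S·N(d₁) − K·e^{−rT}·N(d₂) = 218.493889 − 163.634277 = 54.859612
φ(d₁) = (1/√(2π))·e^{−d₁²/2} = 0.151298
ν = S·φ(d₁)·√T = 48.387346

price = 54.859612
ν = 48.387346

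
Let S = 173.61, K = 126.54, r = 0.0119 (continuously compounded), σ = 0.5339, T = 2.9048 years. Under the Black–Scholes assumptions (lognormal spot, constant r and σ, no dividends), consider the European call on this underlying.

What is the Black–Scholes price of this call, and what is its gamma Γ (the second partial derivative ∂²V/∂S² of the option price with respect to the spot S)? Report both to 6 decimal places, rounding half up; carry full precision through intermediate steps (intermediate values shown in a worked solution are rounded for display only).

price = 81.097367
Γ = 0.001774

σ√T = 0.5339·√2.9048 = 0.909951
d₁ = (ln(S/K) + (r+σ²/2)T) / (σ√T) = (ln(173.61/126.54) + (0.0119+0.5339²/2)·2.9048) / 0.909951 = (0.316253 + 0.448573) / 0.909951 = 0.840513
d₂ = d₁ − σ√T = 0.840513 − 0.909951 = -0.069438
e^{−rT} = e^{−0.0119·2.9048} = 0.966023
N(d₁) = 0.799690,  N(d₂) = 0.472320
Call price V = S·N(d₁) − K·e^{−rT}·N(d₂) = 138.834101 − 57.736734 = 81.097367
φ(d₁) = (1/√(2π))·e^{−d₁²/2} = 0.280223
Γ = φ(d₁) / (S·σ·√T) = 0.001774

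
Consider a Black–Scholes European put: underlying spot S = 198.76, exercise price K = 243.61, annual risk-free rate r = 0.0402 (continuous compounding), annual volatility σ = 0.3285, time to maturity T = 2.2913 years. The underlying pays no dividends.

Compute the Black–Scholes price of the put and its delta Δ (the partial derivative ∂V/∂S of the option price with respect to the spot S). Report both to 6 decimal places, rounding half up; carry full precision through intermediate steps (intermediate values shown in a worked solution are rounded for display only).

σ√T = 0.3285·√2.2913 = 0.497252
d₁ = (ln(S/K) + (r+σ²/2)T) / (σ√T) = (ln(198.76/243.61) + (0.0402+0.3285²/2)·2.2913) / 0.497252 = (-0.203471 + 0.215740) / 0.497252 = 0.024674
d₂ = d₁ − σ√T = 0.024674 − 0.497252 = -0.472577
e^{−rT} = e^{−0.0402·2.2913} = 0.912005
N(−d₁) = 0.490157,  N(−d₂) = 0.681743
Put price V = K·e^{−rT}·N(−d₂) − S·N(−d₁) = 151.465102 − 97.423669 = 54.041433
Δ = −N(−d₁) = -0.490157

price = 54.041433
Δ = -0.490157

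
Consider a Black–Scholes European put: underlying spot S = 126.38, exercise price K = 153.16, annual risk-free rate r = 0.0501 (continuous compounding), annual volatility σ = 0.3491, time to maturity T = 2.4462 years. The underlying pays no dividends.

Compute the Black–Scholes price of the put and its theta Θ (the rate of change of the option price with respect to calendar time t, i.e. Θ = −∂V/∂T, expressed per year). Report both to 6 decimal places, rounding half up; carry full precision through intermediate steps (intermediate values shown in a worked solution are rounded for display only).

σ√T = 0.3491·√2.4462 = 0.546004
d₁ = (ln(S/K) + (r+σ²/2)T) / (σ√T) = (ln(126.38/153.16) + (0.0501+0.3491²/2)·2.4462) / 0.546004 = (-0.192190 + 0.271615) / 0.546004 = 0.145466
d₂ = d₁ − σ√T = 0.145466 − 0.546004 = -0.400538
e^{−rT} = e^{−0.0501·2.4462} = 0.884658
N(−d₁) = 0.442172,  N(−d₂) = 0.655620
Put price V = K·e^{−rT}·N(−d₂) − S·N(−d₁) = 88.832667 − 55.881640 = 32.951027
φ(d₁) = (1/√(2π))·e^{−d₁²/2} = 0.394744
Θ = −S·φ(d₁)·σ/(2√T) + r·K·e^{−rT}·N(−d₂) = −5.567592 + 4.450517 = -1.117075

price = 32.951027
Θ = -1.117075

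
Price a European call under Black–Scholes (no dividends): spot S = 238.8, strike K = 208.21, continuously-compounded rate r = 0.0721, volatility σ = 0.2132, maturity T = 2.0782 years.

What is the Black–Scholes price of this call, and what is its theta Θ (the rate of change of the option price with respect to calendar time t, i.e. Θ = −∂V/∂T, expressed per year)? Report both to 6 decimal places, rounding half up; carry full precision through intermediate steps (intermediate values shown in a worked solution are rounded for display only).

σ√T = 0.2132·√2.0782 = 0.307348
d₁ = (ln(S/K) + (r+σ²/2)T) / (σ√T) = (ln(238.8/208.21) + (0.0721+0.2132²/2)·2.0782) / 0.307348 = (0.137079 + 0.197070) / 0.307348 = 1.087199
d₂ = d₁ − σ√T = 1.087199 − 0.307348 = 0.779851
e^{−rT} = e^{−0.0721·2.0782} = 0.860847
N(d₁) = 0.861526,  N(d₂) = 0.782261
Call price V = S·N(d₁) − K·e^{−rT}·N(d₂) = 205.732323 − 140.210065 = 65.522258
φ(d₁) = (1/√(2π))·e^{−d₁²/2} = 0.220923
Θ = −S·φ(d₁)·σ/(2√T) − r·K·e^{−rT}·N(d₂) = −3.901120 − 10.109146 = -14.010266

price = 65.522258
Θ = -14.010266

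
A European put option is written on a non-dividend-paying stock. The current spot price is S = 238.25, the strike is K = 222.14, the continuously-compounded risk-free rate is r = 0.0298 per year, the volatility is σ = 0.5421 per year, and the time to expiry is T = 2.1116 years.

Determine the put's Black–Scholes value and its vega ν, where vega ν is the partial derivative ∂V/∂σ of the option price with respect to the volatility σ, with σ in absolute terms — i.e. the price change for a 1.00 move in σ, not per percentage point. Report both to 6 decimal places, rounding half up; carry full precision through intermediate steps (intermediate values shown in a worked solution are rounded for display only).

price = 54.531910
ν = 117.899017

σ√T = 0.5421·√2.1116 = 0.787744
d₁ = (ln(S/K) + (r+σ²/2)T) / (σ√T) = (ln(238.25/222.14) + (0.0298+0.5421²/2)·2.1116) / 0.787744 = (0.070013 + 0.373196) / 0.787744 = 0.562630
d₂ = d₁ − σ√T = 0.562630 − 0.787744 = -0.225114
e^{−rT} = e^{−0.0298·2.1116} = 0.939013
N(−d₁) = 0.286843,  N(−d₂) = 0.589055
Put price V = K·e^{−rT}·N(−d₂) − S·N(−d₁) = 122.872320 − 68.340410 = 54.531910
φ(d₁) = (1/√(2π))·e^{−d₁²/2} = 0.340543
ν = S·φ(d₁)·√T = 117.899017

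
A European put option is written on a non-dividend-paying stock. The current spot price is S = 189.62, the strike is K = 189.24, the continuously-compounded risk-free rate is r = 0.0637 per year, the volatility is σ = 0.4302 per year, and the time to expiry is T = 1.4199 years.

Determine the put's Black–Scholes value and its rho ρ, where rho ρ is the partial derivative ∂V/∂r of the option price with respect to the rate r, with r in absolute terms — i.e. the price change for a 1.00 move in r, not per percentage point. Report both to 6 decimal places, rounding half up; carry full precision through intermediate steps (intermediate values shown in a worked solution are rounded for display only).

price = 28.873324
ρ = -130.163770

σ√T = 0.4302·√1.4199 = 0.512624
d₁ = (ln(S/K) + (r+σ²/2)T) / (σ√T) = (ln(189.62/189.24) + (0.0637+0.4302²/2)·1.4199) / 0.512624 = (0.002006 + 0.221840) / 0.512624 = 0.436666
d₂ = d₁ − σ√T = 0.436666 − 0.512624 = -0.075959
e^{−rT} = e^{−0.0637·1.4199} = 0.913522
N(−d₁) = 0.331177,  N(−d₂) = 0.530274
Put price V = K·e^{−rT}·N(−d₂) − S·N(−d₁) = 91.671083 − 62.797758 = 28.873324
ρ = −K·T·e^{−rT}·N(−d₂) = -130.163770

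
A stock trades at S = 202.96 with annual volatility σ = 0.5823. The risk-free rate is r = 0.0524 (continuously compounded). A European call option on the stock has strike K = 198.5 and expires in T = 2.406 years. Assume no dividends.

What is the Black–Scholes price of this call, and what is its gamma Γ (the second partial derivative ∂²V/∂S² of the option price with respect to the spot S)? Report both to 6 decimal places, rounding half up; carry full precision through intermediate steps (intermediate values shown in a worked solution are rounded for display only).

price = 80.659350
Γ = 0.001800

σ√T = 0.5823·√2.406 = 0.903222
d₁ = (ln(S/K) + (r+σ²/2)T) / (σ√T) = (ln(202.96/198.5) + (0.0524+0.5823²/2)·2.406) / 0.903222 = (0.022220 + 0.533980) / 0.903222 = 0.615795
d₂ = d₁ − σ√T = 0.615795 − 0.903222 = -0.287428
e^{−rT} = e^{−0.0524·2.406} = 0.881549
N(d₁) = 0.730985,  N(d₂) = 0.386892
Call price V = S·N(d₁) − K·e^{−rT}·N(d₂) = 148.360709 − 67.701359 = 80.659350
φ(d₁) = (1/√(2π))·e^{−d₁²/2} = 0.330040
Γ = φ(d₁) / (S·σ·√T) = 0.001800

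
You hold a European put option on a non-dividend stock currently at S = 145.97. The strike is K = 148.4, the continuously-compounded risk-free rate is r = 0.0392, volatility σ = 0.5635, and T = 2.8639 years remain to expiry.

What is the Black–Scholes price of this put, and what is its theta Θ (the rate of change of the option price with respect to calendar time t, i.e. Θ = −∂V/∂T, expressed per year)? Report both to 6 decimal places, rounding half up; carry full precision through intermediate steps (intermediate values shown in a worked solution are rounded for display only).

σ√T = 0.5635·√2.8639 = 0.953614
d₁ = (ln(S/K) + (r+σ²/2)T) / (σ√T) = (ln(145.97/148.4) + (0.0392+0.5635²/2)·2.8639) / 0.953614 = (-0.016510 + 0.566955) / 0.953614 = 0.577220
d₂ = d₁ − σ√T = 0.577220 − 0.953614 = -0.376395
e^{−rT} = e^{−0.0392·2.8639} = 0.893807
N(−d₁) = 0.281896,  N(−d₂) = 0.646688
Put price V = K·e^{−rT}·N(−d₂) − S·N(−d₁) = 85.777406 − 41.148295 = 44.629111
φ(d₁) = (1/√(2π))·e^{−d₁²/2} = 0.337723
Θ = −S·φ(d₁)·σ/(2√T) + r·K·e^{−rT}·N(−d₂) = −8.207465 + 3.362474 = -4.844990

price = 44.629111
Θ = -4.844990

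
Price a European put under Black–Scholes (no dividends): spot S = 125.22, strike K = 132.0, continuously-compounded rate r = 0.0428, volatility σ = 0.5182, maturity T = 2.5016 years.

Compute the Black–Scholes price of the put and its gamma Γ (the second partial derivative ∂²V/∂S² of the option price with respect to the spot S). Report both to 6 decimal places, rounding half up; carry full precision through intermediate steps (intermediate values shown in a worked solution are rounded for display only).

price = 35.542215
Γ = 0.003471

σ√T = 0.5182·√2.5016 = 0.819608
d₁ = (ln(S/K) + (r+σ²/2)T) / (σ√T) = (ln(125.22/132.0) + (0.0428+0.5182²/2)·2.5016) / 0.819608 = (-0.052730 + 0.442947) / 0.819608 = 0.476103
d₂ = d₁ − σ√T = 0.476103 − 0.819608 = -0.343506
e^{−rT} = e^{−0.0428·2.5016} = 0.898464
N(−d₁) = 0.317001,  N(−d₂) = 0.634391
Put price V = K·e^{−rT}·N(−d₂) − S·N(−d₁) = 75.237036 − 39.694821 = 35.542215
φ(d₁) = (1/√(2π))·e^{−d₁²/2} = 0.356196
Γ = φ(d₁) / (S·σ·√T) = 0.003471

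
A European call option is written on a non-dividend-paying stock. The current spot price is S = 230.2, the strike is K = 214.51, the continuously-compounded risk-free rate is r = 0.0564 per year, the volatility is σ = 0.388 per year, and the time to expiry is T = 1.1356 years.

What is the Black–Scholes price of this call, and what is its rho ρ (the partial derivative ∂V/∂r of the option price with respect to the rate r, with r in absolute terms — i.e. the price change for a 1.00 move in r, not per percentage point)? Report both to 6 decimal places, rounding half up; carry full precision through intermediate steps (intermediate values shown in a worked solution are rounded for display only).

σ√T = 0.388·√1.1356 = 0.413470
d₁ = (ln(S/K) + (r+σ²/2)T) / (σ√T) = (ln(230.2/214.51) + (0.0564+0.388²/2)·1.1356) / 0.413470 = (0.070592 + 0.149527) / 0.413470 = 0.532369
d₂ = d₁ − σ√T = 0.532369 − 0.413470 = 0.118899
e^{−rT} = e^{−0.0564·1.1356} = 0.937960
N(d₁) = 0.702765,  N(d₂) = 0.547322
Call price V = S·N(d₁) − K·e^{−rT}·N(d₂) = 161.776459 − 110.122226 = 51.654233
ρ = K·T·e^{−rT}·N(d₂) = 125.054800

price = 51.654233
ρ = 125.054800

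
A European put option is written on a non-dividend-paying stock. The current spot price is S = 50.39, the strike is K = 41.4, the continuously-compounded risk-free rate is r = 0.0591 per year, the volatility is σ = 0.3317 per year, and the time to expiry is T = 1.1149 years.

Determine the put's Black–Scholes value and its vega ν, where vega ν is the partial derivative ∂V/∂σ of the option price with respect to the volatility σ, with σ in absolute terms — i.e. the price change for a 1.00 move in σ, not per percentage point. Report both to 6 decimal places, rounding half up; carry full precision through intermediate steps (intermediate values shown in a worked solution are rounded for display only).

σ√T = 0.3317·√1.1149 = 0.350238
d₁ = (ln(S/K) + (r+σ²/2)T) / (σ√T) = (ln(50.39/41.4) + (0.0591+0.3317²/2)·1.1149) / 0.350238 = (0.196512 + 0.127224) / 0.350238 = 0.924331
d₂ = d₁ − σ√T = 0.924331 − 0.350238 = 0.574092
e^{−rT} = e^{−0.0591·1.1149} = 0.936233
N(−d₁) = 0.177657,  N(−d₂) = 0.282953
Put price V = K·e^{−rT}·N(−d₂) − S·N(−d₁) = 10.967260 − 8.952142 = 2.015118
φ(d₁) = (1/√(2π))·e^{−d₁²/2} = 0.260245
ν = S·φ(d₁)·√T = 13.846646

price = 2.015118
ν = 13.846646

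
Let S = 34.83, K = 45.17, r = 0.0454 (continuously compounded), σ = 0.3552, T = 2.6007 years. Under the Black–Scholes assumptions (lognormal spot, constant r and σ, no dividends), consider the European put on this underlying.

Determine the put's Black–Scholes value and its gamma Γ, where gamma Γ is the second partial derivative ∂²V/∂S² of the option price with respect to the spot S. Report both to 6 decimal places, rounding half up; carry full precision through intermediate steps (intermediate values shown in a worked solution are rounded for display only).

price = 11.355570
Γ = 0.019981

σ√T = 0.3552·√2.6007 = 0.572820
d₁ = (ln(S/K) + (r+σ²/2)T) / (σ√T) = (ln(34.83/45.17) + (0.0454+0.3552²/2)·2.6007) / 0.572820 = (-0.259954 + 0.282133) / 0.572820 = 0.038719
d₂ = d₁ − σ√T = 0.038719 − 0.572820 = -0.534101
e^{−rT} = e^{−0.0454·2.6007} = 0.888632
N(−d₁) = 0.484557,  N(−d₂) = 0.703364
Put price V = K·e^{−rT}·N(−d₂) − S·N(−d₁) = 28.232698 − 16.877127 = 11.355570
φ(d₁) = (1/√(2π))·e^{−d₁²/2} = 0.398643
Γ = φ(d₁) / (S·σ·√T) = 0.019981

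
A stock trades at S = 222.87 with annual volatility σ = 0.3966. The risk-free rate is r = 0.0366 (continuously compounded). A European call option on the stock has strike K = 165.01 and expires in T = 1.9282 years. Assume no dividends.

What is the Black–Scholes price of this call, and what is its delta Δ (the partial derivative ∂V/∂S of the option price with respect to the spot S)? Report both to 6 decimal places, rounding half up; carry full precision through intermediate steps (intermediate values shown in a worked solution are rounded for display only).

price = 84.005575
Δ = 0.828768

σ√T = 0.3966·√1.9282 = 0.550717
d₁ = (ln(S/K) + (r+σ²/2)T) / (σ√T) = (ln(222.87/165.01) + (0.0366+0.3966²/2)·1.9282) / 0.550717 = (0.300583 + 0.222217) / 0.550717 = 0.949306
d₂ = d₁ − σ√T = 0.949306 − 0.550717 = 0.398589
e^{−rT} = e^{−0.0366·1.9282} = 0.931861
N(d₁) = 0.828768,  N(d₂) = 0.654902
Call price V = S·N(d₁) − K·e^{−rT}·N(d₂) = 184.707433 − 100.701858 = 84.005575
Δ = N(d₁) = 0.828768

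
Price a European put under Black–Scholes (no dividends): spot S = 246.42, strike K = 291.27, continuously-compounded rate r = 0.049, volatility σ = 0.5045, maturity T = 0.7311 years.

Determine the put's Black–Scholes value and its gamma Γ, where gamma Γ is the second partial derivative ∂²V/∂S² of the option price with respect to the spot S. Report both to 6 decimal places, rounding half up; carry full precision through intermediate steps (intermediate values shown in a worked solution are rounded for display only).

σ√T = 0.5045·√0.7311 = 0.431370
d₁ = (ln(S/K) + (r+σ²/2)T) / (σ√T) = (ln(246.42/291.27) + (0.049+0.5045²/2)·0.7311) / 0.431370 = (-0.167213 + 0.128864) / 0.431370 = -0.088902
d₂ = d₁ − σ√T = -0.088902 − 0.431370 = -0.520271
e^{−rT} = e^{−0.049·0.7311} = 0.964810
N(−d₁) = 0.535420,  N(−d₂) = 0.698563
Put price V = K·e^{−rT}·N(−d₂) − S·N(−d₁) = 196.310291 − 131.938193 = 64.372097
φ(d₁) = (1/√(2π))·e^{−d₁²/2} = 0.397369
Γ = φ(d₁) / (S·σ·√T) = 0.003738

price = 64.372097
Γ = 0.003738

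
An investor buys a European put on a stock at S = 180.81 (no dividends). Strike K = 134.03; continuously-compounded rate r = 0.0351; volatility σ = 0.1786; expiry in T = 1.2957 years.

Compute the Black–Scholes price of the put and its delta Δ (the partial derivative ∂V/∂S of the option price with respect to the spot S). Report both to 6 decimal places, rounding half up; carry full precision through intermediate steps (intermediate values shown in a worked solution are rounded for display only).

σ√T = 0.1786·√1.2957 = 0.203298
d₁ = (ln(S/K) + (r+σ²/2)T) / (σ√T) = (ln(180.81/134.03) + (0.0351+0.1786²/2)·1.2957) / 0.203298 = (0.299383 + 0.066144) / 0.203298 = 1.797985
d₂ = d₁ − σ√T = 1.797985 − 0.203298 = 1.594687
e^{−rT} = e^{−0.0351·1.2957} = 0.955540
N(−d₁) = 0.036090,  N(−d₂) = 0.055391
Put price V = K·e^{−rT}·N(−d₂) − S·N(−d₁) = 7.093997 − 6.525376 = 0.568622
Δ = −N(−d₁) = -0.036090

price = 0.568622
Δ = -0.036090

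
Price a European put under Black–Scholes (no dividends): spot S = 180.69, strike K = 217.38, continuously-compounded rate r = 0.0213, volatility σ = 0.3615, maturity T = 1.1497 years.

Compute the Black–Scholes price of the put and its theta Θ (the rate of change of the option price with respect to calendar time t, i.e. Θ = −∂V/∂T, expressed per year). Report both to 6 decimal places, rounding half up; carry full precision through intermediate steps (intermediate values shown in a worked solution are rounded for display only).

price = 48.406740
Θ = -8.570714

σ√T = 0.3615·√1.1497 = 0.387615
d₁ = (ln(S/K) + (r+σ²/2)T) / (σ√T) = (ln(180.69/217.38) + (0.0213+0.3615²/2)·1.1497) / 0.387615 = (-0.184864 + 0.099611) / 0.387615 = -0.219942
d₂ = d₁ − σ√T = -0.219942 − 0.387615 = -0.607557
e^{−rT} = e^{−0.0213·1.1497} = 0.975809
N(−d₁) = 0.587042,  N(−d₂) = 0.728259
Put price V = K·e^{−rT}·N(−d₂) − S·N(−d₁) = 154.479330 − 106.072590 = 48.406740
φ(d₁) = (1/√(2π))·e^{−d₁²/2} = 0.389409
Θ = −S·φ(d₁)·σ/(2√T) + r·K·e^{−rT}·N(−d₂) = −11.861124 + 3.290410 = -8.570714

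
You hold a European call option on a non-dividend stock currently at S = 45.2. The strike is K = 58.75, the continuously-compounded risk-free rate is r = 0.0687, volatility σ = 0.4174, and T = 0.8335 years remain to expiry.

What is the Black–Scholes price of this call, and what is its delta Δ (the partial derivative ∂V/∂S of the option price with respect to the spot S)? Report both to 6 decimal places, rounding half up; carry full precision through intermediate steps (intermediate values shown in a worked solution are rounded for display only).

price = 3.523407
Δ = 0.364203

σ√T = 0.4174·√0.8335 = 0.381070
d₁ = (ln(S/K) + (r+σ²/2)T) / (σ√T) = (ln(45.2/58.75) + (0.0687+0.4174²/2)·0.8335) / 0.381070 = (-0.262194 + 0.129869) / 0.381070 = -0.347246
d₂ = d₁ − σ√T = -0.347246 − 0.381070 = -0.728317
e^{−rT} = e^{−0.0687·0.8335} = 0.944347
N(d₁) = 0.364203,  N(d₂) = 0.233210
Call price V = S·N(d₁) − K·e^{−rT}·N(d₂) = 16.461983 − 12.938576 = 3.523407
Δ = N(d₁) = 0.364203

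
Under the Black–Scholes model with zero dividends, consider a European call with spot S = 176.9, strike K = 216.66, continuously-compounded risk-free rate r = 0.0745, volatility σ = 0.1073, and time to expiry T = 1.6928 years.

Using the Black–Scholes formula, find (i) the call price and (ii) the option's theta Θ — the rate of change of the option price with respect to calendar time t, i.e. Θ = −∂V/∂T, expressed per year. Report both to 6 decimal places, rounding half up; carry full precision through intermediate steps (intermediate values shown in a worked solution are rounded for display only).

σ√T = 0.1073·√1.6928 = 0.139606
d₁ = (ln(S/K) + (r+σ²/2)T) / (σ√T) = (ln(176.9/216.66) + (0.0745+0.1073²/2)·1.6928) / 0.139606 = (-0.202745 + 0.135858) / 0.139606 = -0.479109
d₂ = d₁ − σ√T = -0.479109 − 0.139606 = -0.618715
e^{−rT} = e^{−0.0745·1.6928} = 0.881515
N(d₁) = 0.315931,  N(d₂) = 0.268052
Call price V = S·N(d₁) − K·e^{−rT}·N(d₂) = 55.888113 − 51.195020 = 4.693093
φ(d₁) = (1/√(2π))·e^{−d₁²/2} = 0.355684
Θ = −S·φ(d₁)·σ/(2√T) − r·K·e^{−rT}·N(d₂) = −2.594536 − 3.814029 = -6.408565

price = 4.693093
Θ = -6.408565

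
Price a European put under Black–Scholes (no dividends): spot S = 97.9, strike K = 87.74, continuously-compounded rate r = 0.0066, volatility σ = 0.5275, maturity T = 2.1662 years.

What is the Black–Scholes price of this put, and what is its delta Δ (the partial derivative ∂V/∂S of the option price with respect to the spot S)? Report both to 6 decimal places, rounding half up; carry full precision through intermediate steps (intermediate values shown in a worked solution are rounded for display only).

price = 22.487963
Δ = -0.291938

σ√T = 0.5275·√2.1662 = 0.776375
d₁ = (ln(S/K) + (r+σ²/2)T) / (σ√T) = (ln(97.9/87.74) + (0.0066+0.5275²/2)·2.1662) / 0.776375 = (0.109569 + 0.315676) / 0.776375 = 0.547731
d₂ = d₁ − σ√T = 0.547731 − 0.776375 = -0.228644
e^{−rT} = e^{−0.0066·2.1662} = 0.985805
N(−d₁) = 0.291938,  N(−d₂) = 0.590427
Put price V = K·e^{−rT}·N(−d₂) − S·N(−d₁) = 51.068721 − 28.580758 = 22.487963
Δ = −N(−d₁) = -0.291938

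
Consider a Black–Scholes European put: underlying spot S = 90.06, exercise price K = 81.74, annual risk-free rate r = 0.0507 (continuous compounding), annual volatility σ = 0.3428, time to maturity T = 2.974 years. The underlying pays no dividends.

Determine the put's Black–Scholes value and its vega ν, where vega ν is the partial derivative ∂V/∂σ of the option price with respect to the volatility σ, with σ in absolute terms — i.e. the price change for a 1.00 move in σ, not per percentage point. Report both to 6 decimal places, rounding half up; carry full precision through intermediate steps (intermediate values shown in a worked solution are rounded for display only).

σ√T = 0.3428·√2.974 = 0.591169
d₁ = (ln(S/K) + (r+σ²/2)T) / (σ√T) = (ln(90.06/81.74) + (0.0507+0.3428²/2)·2.974) / 0.591169 = (0.096933 + 0.325522) / 0.591169 = 0.714609
d₂ = d₁ − σ√T = 0.714609 − 0.591169 = 0.123441
e^{−rT} = e^{−0.0507·2.974} = 0.860035
N(−d₁) = 0.237425,  N(−d₂) = 0.450879
Put price V = K·e^{−rT}·N(−d₂) − S·N(−d₁) = 31.696474 − 21.382517 = 10.313957
φ(d₁) = (1/√(2π))·e^{−d₁²/2} = 0.309044
ν = S·φ(d₁)·√T = 47.997948

price = 10.313957
ν = 47.997948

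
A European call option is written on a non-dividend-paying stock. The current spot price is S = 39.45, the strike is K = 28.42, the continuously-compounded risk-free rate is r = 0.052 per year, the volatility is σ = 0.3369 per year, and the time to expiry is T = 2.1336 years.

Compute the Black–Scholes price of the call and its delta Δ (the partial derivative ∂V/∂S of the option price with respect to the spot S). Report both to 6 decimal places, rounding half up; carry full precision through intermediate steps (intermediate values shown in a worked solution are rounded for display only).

price = 15.574457
Δ = 0.872421

σ√T = 0.3369·√2.1336 = 0.492105
d₁ = (ln(S/K) + (r+σ²/2)T) / (σ√T) = (ln(39.45/28.42) + (0.052+0.3369²/2)·2.1336) / 0.492105 = (0.327941 + 0.232031) / 0.492105 = 1.137912
d₂ = d₁ − σ√T = 1.137912 − 0.492105 = 0.645807
e^{−rT} = e^{−0.052·2.1336} = 0.894986
N(d₁) = 0.872421,  N(d₂) = 0.740798
Call price V = S·N(d₁) − K·e^{−rT}·N(d₂) = 34.417020 − 18.842564 = 15.574457
Δ = N(d₁) = 0.872421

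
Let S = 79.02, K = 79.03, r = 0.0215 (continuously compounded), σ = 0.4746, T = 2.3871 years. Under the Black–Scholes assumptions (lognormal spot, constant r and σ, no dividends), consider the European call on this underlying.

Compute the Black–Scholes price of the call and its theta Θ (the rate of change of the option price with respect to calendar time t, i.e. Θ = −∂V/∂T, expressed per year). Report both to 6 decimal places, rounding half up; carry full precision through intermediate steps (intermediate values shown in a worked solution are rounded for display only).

price = 24.067285
Θ = -5.020653

σ√T = 0.4746·√2.3871 = 0.733269
d₁ = (ln(S/K) + (r+σ²/2)T) / (σ√T) = (ln(79.02/79.03) + (0.0215+0.4746²/2)·2.3871) / 0.733269 = (-0.000127 + 0.320164) / 0.733269 = 0.436453
d₂ = d₁ − σ√T = 0.436453 − 0.733269 = -0.296815
e^{−rT} = e^{−0.0215·2.3871} = 0.949972
N(d₁) = 0.668746,  N(d₂) = 0.383304
Call price V = S·N(d₁) − K·e^{−rT}·N(d₂) = 52.844314 − 28.777029 = 24.067285
φ(d₁) = (1/√(2π))·e^{−d₁²/2} = 0.362698
Θ = −S·φ(d₁)·σ/(2√T) − r·K·e^{−rT}·N(d₂) = −4.401947 − 0.618706 = -5.020653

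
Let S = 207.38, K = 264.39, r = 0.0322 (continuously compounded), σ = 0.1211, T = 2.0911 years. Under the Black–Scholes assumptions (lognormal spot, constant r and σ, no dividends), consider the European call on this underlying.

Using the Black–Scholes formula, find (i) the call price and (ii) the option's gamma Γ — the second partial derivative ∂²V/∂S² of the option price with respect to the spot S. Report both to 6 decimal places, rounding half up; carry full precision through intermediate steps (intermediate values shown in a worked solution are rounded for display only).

σ√T = 0.1211·√2.0911 = 0.175118
d₁ = (ln(S/K) + (r+σ²/2)T) / (σ√T) = (ln(207.38/264.39) + (0.0322+0.1211²/2)·2.0911) / 0.175118 = (-0.242872 + 0.082667) / 0.175118 = -0.914843
d₂ = d₁ − σ√T = -0.914843 − 0.175118 = -1.089962
e^{−rT} = e^{−0.0322·2.0911} = 0.934883
N(d₁) = 0.180137,  N(d₂) = 0.137865
Call price V = S·N(d₁) − K·e^{−rT}·N(d₂) = 37.356804 − 34.076631 = 3.280173
φ(d₁) = (1/√(2π))·e^{−d₁²/2} = 0.262525
Γ = φ(d₁) / (S·σ·√T) = 0.007229

price = 3.280173
Γ = 0.007229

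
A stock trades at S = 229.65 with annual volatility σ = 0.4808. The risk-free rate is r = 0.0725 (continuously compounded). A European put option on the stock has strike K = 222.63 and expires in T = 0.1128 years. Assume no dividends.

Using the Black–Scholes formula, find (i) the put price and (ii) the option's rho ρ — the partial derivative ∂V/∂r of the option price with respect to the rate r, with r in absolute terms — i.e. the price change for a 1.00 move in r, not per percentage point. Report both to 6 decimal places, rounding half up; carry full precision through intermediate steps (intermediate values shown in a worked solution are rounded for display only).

price = 10.501932
ρ = -10.849750

σ√T = 0.4808·√0.1128 = 0.161480
d₁ = (ln(S/K) + (r+σ²/2)T) / (σ√T) = (ln(229.65/222.63) + (0.0725+0.4808²/2)·0.1128) / 0.161480 = (0.031045 + 0.021216) / 0.161480 = 0.323638
d₂ = d₁ − σ√T = 0.323638 − 0.161480 = 0.162158
e^{−rT} = e^{−0.0725·0.1128} = 0.991855
N(−d₁) = 0.373106,  N(−d₂) = 0.435591
Put price V = K·e^{−rT}·N(−d₂) − S·N(−d₁) = 96.185724 − 85.683793 = 10.501932
ρ = −K·T·e^{−rT}·N(−d₂) = -10.849750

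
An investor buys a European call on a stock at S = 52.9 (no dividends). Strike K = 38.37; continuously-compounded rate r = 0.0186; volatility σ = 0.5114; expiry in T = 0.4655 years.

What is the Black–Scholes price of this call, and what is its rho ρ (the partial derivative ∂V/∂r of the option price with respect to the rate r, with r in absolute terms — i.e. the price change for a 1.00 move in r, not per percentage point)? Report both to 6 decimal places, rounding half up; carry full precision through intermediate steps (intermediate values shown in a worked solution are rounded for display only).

price = 16.293129
ρ = 13.803904

σ√T = 0.5114·√0.4655 = 0.348916
d₁ = (ln(S/K) + (r+σ²/2)T) / (σ√T) = (ln(52.9/38.37) + (0.0186+0.5114²/2)·0.4655) / 0.348916 = (0.321127 + 0.069529) / 0.348916 = 1.119631
d₂ = d₁ − σ√T = 1.119631 − 0.348916 = 0.770715
e^{−rT} = e^{−0.0186·0.4655} = 0.991379
N(d₁) = 0.868564,  N(d₂) = 0.779562
Call price V = S·N(d₁) − K·e^{−rT}·N(d₂) = 45.947059 − 29.653930 = 16.293129
ρ = K·T·e^{−rT}·N(d₂) = 13.803904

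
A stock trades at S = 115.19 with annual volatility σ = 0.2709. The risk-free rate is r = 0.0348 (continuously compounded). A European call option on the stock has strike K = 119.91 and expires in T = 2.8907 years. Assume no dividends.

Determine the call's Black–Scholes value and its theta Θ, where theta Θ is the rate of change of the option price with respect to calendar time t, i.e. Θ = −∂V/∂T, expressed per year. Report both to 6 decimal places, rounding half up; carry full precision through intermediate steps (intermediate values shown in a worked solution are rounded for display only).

price = 23.914756
Θ = -5.167294

σ√T = 0.2709·√2.8907 = 0.460586
d₁ = (ln(S/K) + (r+σ²/2)T) / (σ√T) = (ln(115.19/119.91) + (0.0348+0.2709²/2)·2.8907) / 0.460586 = (-0.040159 + 0.206666) / 0.460586 = 0.361512
d₂ = d₁ − σ√T = 0.361512 − 0.460586 = -0.099073
e^{−rT} = e^{−0.0348·2.8907} = 0.904298
N(d₁) = 0.641142,  N(d₂) = 0.460540
Call price V = S·N(d₁) − K·e^{−rT}·N(d₂) = 73.853121 − 49.938365 = 23.914756
φ(d₁) = (1/√(2π))·e^{−d₁²/2} = 0.373707
Θ = −S·φ(d₁)·σ/(2√T) − r·K·e^{−rT}·N(d₂) = −3.429439 − 1.737855 = -5.167294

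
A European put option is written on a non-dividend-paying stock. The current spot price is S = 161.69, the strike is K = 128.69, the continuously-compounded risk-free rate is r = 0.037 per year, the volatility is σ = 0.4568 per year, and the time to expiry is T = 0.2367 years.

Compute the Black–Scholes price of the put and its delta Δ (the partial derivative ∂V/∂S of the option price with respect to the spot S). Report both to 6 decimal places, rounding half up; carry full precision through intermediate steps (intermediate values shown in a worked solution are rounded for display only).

price = 2.329634
Δ = -0.119463

σ√T = 0.4568·√0.2367 = 0.222242
d₁ = (ln(S/K) + (r+σ²/2)T) / (σ√T) = (ln(161.69/128.69) + (0.037+0.4568²/2)·0.2367) / 0.222242 = (0.228275 + 0.033454) / 0.222242 = 1.177674
d₂ = d₁ − σ√T = 1.177674 − 0.222242 = 0.955432
e^{−rT} = e^{−0.037·0.2367} = 0.991280
N(−d₁) = 0.119463,  N(−d₂) = 0.169680
Put price V = K·e^{−rT}·N(−d₂) − S·N(−d₁) = 21.645657 − 19.316023 = 2.329634
Δ = −N(−d₁) = -0.119463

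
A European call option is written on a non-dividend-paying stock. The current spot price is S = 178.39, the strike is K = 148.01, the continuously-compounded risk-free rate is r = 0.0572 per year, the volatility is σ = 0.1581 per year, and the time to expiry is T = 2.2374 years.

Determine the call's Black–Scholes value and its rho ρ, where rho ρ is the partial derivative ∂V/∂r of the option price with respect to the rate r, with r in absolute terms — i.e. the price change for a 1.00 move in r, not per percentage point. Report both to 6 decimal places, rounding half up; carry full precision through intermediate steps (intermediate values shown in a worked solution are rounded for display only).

price = 49.689812
ρ = 258.542699

σ√T = 0.1581·√2.2374 = 0.236485
d₁ = (ln(S/K) + (r+σ²/2)T) / (σ√T) = (ln(178.39/148.01) + (0.0572+0.1581²/2)·2.2374) / 0.236485 = (0.186692 + 0.155942) / 0.236485 = 1.448862
d₂ = d₁ − σ√T = 1.448862 − 0.236485 = 1.212377
e^{−rT} = e^{−0.0572·2.2374} = 0.879872
N(d₁) = 0.926312,  N(d₂) = 0.887316
Call price V = S·N(d₁) − K·e^{−rT}·N(d₂) = 165.244786 − 115.554974 = 49.689812
ρ = K·T·e^{−rT}·N(d₂) = 258.542699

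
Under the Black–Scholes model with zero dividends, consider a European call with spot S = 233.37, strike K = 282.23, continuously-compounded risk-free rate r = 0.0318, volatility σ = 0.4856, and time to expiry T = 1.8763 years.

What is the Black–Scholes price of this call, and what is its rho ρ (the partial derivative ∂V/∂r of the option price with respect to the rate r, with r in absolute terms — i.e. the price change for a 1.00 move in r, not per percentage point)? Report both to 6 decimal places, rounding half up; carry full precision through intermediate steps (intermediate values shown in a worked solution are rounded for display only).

σ√T = 0.4856·√1.8763 = 0.665166
d₁ = (ln(S/K) + (r+σ²/2)T) / (σ√T) = (ln(233.37/282.23) + (0.0318+0.4856²/2)·1.8763) / 0.665166 = (-0.190097 + 0.280889) / 0.665166 = 0.136495
d₂ = d₁ − σ√T = 0.136495 − 0.665166 = -0.528671
e^{−rT} = e^{−0.0318·1.8763} = 0.942079
N(d₁) = 0.554285,  N(d₂) = 0.298517
Call price V = S·N(d₁) − K·e^{−rT}·N(d₂) = 129.353502 − 79.370567 = 49.982935
ρ = K·T·e^{−rT}·N(d₂) = 148.922996

price = 49.982935
ρ = 148.922996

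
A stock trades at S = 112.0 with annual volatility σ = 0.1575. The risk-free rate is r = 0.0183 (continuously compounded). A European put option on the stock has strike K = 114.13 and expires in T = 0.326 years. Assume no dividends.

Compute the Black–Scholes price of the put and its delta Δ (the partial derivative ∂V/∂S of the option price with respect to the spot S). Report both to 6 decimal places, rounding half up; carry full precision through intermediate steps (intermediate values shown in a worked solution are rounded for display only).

σ√T = 0.1575·√0.326 = 0.089927
d₁ = (ln(S/K) + (r+σ²/2)T) / (σ√T) = (ln(112.0/114.13) + (0.0183+0.1575²/2)·0.326) / 0.089927 = (-0.018839 + 0.010009) / 0.089927 = -0.098192
d₂ = d₁ − σ√T = -0.098192 − 0.089927 = -0.188118
e^{−rT} = e^{−0.0183·0.326} = 0.994052
N(−d₁) = 0.539110,  N(−d₂) = 0.574608
Put price V = K·e^{−rT}·N(−d₂) − S·N(−d₁) = 65.189949 − 60.380311 = 4.809638
Δ = −N(−d₁) = -0.539110

price = 4.809638
Δ = -0.539110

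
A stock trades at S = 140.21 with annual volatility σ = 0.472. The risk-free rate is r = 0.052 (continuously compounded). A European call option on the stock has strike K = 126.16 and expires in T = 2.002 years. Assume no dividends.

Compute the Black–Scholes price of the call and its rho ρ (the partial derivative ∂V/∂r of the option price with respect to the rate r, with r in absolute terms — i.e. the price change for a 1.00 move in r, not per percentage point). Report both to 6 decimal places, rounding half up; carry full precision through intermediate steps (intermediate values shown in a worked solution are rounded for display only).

price = 48.023276
ρ = 111.990613

σ√T = 0.472·√2.002 = 0.667842
d₁ = (ln(S/K) + (r+σ²/2)T) / (σ√T) = (ln(140.21/126.16) + (0.052+0.472²/2)·2.002) / 0.667842 = (0.105590 + 0.327111) / 0.667842 = 0.647909
d₂ = d₁ − σ√T = 0.647909 − 0.667842 = -0.019933
e^{−rT} = e^{−0.052·2.002} = 0.901132
N(d₁) = 0.741478,  N(d₂) = 0.492048
Call price V = S·N(d₁) − K·e^{−rT}·N(d₂) = 103.962643 − 55.939367 = 48.023276
ρ = K·T·e^{−rT}·N(d₂) = 111.990613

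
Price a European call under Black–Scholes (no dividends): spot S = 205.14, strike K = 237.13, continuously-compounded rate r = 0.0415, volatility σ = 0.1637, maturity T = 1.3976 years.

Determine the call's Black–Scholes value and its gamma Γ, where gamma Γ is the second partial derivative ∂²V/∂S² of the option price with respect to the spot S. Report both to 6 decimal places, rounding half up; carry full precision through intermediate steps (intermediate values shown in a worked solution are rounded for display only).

price = 8.850823
Γ = 0.009444

σ√T = 0.1637·√1.3976 = 0.193526
d₁ = (ln(S/K) + (r+σ²/2)T) / (σ√T) = (ln(205.14/237.13) + (0.0415+0.1637²/2)·1.3976) / 0.193526 = (-0.144916 + 0.076727) / 0.193526 = -0.352351
d₂ = d₁ − σ√T = -0.352351 − 0.193526 = -0.545877
e^{−rT} = e^{−0.0415·1.3976} = 0.943650
N(d₁) = 0.362288,  N(d₂) = 0.292575
Call price V = S·N(d₁) − K·e^{−rT}·N(d₂) = 74.319659 − 65.468836 = 8.850823
φ(d₁) = (1/√(2π))·e^{−d₁²/2} = 0.374931
Γ = φ(d₁) / (S·σ·√T) = 0.009444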